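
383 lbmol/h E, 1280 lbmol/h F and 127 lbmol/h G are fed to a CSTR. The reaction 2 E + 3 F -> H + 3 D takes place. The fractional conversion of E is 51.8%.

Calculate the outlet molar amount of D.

E reacted = 0.518 × 383 = 198.4 lbmol/h; ν_E = −2, so ξ = 198.4/2 = 99.2 lbmol/h.
Outlet amounts (n = n₀ + ν ξ):
  E: 383 − 2(99.2) = 184.6
  F: 1280 − 3(99.2) = 982.4
  H: 0 + 1(99.2) = 99.2
  D: 0 + 3(99.2) = 297.6
  G: 127 (inert)

298 lbmol/h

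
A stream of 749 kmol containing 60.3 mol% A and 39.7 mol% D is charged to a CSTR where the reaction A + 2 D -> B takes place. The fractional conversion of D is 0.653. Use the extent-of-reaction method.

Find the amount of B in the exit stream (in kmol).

97.1 kmol

D reacted = 0.653 × 297.4 = 194.2 kmol; ν_D = −2, so ξ = 194.2/2 = 97.09 kmol.
Outlet amounts (n = n₀ + ν ξ):
  A: 451.6 − 1(97.09) = 354.6
  D: 297.4 − 2(97.09) = 103.2
  B: 0 + 1(97.09) = 97.09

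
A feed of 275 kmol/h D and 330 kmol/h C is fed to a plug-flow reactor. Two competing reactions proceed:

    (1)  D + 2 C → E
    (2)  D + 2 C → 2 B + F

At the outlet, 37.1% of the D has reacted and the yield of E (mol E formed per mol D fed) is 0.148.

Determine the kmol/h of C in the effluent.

Yield of E: 1ξ₁ / 275 = 0.148 → ξ₁ = 40.7 kmol/h.
Conversion of D: 1ξ₁ + 1ξ₂ = 0.371 × 275 = 102 → ξ₂ = 61.33 kmol/h.
Outlet amounts (n = n₀ + Σ ν·ξ):
  D: 275 − 1(40.7) − 1(61.33) = 173
  C: 330 − 2(40.7) − 2(61.33) = 125.9
  E: 0 + 1(40.7) = 40.7
  B: 0 + 2(61.33) = 122.7
  F: 0 + 1(61.33) = 61.33

126 kmol/h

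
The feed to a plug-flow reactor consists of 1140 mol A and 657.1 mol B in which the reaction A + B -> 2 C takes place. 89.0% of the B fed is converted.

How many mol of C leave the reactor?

B reacted = 0.89 × 657.1 = 584.8 mol; ν_B = −1, so ξ = 584.8/1 = 584.8 mol.
Outlet amounts (n = n₀ + ν ξ):
  A: 1140 − 1(584.8) = 555.2
  B: 657.1 − 1(584.8) = 72.28
  C: 0 + 2(584.8) = 1170

1170 mol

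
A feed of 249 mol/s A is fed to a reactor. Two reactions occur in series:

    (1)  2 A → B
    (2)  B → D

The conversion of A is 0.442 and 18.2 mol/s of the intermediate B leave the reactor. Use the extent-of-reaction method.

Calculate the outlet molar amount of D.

Conversion of A: A consumed = 2ξ₁ = 0.442 × 249 → ξ₁ = 55.03 mol/s.
B balance: n_B = 0 + 1ξ₁ − 1ξ₂ = 18.2 → ξ₂ = (1·55.03 − 18.2)/1 = 36.83 mol/s.
Outlet amounts (n = n₀ + Σ ν·ξ):
  A: 249 − 2(55.03) = 138.9
  B: 0 + 1(55.03) − 1(36.83) = 18.2
  D: 0 + 1(36.83) = 36.83

36.8 mol/s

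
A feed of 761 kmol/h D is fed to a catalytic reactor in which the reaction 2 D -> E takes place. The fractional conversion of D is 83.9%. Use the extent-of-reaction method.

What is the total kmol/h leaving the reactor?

442 kmol/h

D reacted = 0.839 × 761 = 638.5 kmol/h; ν_D = −2, so ξ = 638.5/2 = 319.2 kmol/h.
Outlet amounts (n = n₀ + ν ξ):
  D: 761 − 2(319.2) = 122.5
  E: 0 + 1(319.2) = 319.2
Total out = 122.5 + 319.2 = 441.8 kmol/h.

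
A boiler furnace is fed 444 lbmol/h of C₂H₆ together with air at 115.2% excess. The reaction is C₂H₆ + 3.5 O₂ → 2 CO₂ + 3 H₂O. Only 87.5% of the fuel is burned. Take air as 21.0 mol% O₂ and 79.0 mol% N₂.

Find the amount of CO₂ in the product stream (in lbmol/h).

Stoichiometric O₂ = 3.5 × 444 = 1554 lbmol/h; O₂ fed = 1554 × 2.152 = 3344 lbmol/h.
N₂ fed = 3344 × 79/21 = 12580 lbmol/h.
Fuel reacted = 0.875 × 444 → ξ = 388.5 lbmol/h.
Outlet (n = n₀ + ν ξ):
  C₂H₆: 444 − 1(388.5) = 55.5
  O₂: 3344 − 3.5(388.5) = 1984
  N₂: 12580 (inert)
  CO₂: 0 + 2(388.5) = 777
  H₂O: 0 + 3(388.5) = 1166

777 lbmol/h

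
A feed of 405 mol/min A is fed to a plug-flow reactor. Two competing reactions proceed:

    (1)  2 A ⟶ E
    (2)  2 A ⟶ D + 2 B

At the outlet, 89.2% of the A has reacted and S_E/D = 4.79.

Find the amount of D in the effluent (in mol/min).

31.2 mol/min

Conversion of A: A consumed = 0.892 × 405 = 361.3 mol/min = 2ξ₁ + 2ξ₂.
Selectivity: 1ξ₁ / (1ξ₂) = 4.79 → ξ₁ = 4.79 ξ₂.
Substitute: (2·4.79 + 2) ξ₂ = 361.3 → ξ₂ = 31.2 mol/min, ξ₁ = 149.4 mol/min.
Outlet amounts (n = n₀ + Σ ν·ξ):
  A: 405 − 2(149.4) − 2(31.2) = 43.74
  E: 0 + 1(149.4) = 149.4
  D: 0 + 1(31.2) = 31.2
  B: 0 + 2(31.2) = 62.39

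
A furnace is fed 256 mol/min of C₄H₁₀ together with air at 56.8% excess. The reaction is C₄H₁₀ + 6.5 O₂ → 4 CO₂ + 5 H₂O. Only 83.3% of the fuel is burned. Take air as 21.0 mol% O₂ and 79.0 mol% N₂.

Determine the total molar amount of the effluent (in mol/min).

Stoichiometric O₂ = 6.5 × 256 = 1664 mol/min; O₂ fed = 1664 × 1.568 = 2609 mol/min.
N₂ fed = 2609 × 79/21 = 9815 mol/min.
Fuel reacted = 0.833 × 256 → ξ = 213.2 mol/min.
Outlet (n = n₀ + ν ξ):
  C₄H₁₀: 256 − 1(213.2) = 42.75
  O₂: 2609 − 6.5(213.2) = 1223
  N₂: 9815 (inert)
  CO₂: 0 + 4(213.2) = 853
  H₂O: 0 + 5(213.2) = 1066
Total out = 42.75 + 1223 + 9815 + 853 + 1066 = 13000 mol/min.

13000 mol/min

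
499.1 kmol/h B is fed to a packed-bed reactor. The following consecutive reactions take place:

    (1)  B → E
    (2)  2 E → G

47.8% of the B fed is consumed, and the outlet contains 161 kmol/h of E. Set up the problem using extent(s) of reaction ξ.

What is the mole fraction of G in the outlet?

Conversion of B: B consumed = 1ξ₁ = 0.478 × 499.1 → ξ₁ = 238.6 kmol/h.
E balance: n_E = 0 + 1ξ₁ − 2ξ₂ = 161 → ξ₂ = (1·238.6 − 161)/2 = 38.78 kmol/h.
Outlet amounts (n = n₀ + Σ ν·ξ):
  B: 499.1 − 1(238.6) = 260.5
  E: 0 + 1(238.6) − 2(38.78) = 161
  G: 0 + 1(38.78) = 38.78
Total out = 460.3 kmol/h; y_G = 38.78 / 460.3 = 0.08426.

0.0843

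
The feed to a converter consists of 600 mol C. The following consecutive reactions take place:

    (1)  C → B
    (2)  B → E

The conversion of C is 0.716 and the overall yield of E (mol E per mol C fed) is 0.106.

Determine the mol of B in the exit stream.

Conversion of C: C consumed = 1ξ₁ = 0.716 × 600 → ξ₁ = 429.6 mol.
Yield of E: 1ξ₂ / 600 = 0.106 → ξ₂ = 63.6 mol.
Outlet amounts (n = n₀ + Σ ν·ξ):
  C: 600 − 1(429.6) = 170.4
  B: 0 + 1(429.6) − 1(63.6) = 366
  E: 0 + 1(63.6) = 63.6

366 mol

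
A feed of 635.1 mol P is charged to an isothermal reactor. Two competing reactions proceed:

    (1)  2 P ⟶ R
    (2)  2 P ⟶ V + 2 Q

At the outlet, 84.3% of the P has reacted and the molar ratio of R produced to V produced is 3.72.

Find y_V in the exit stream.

Conversion of P: P consumed = 0.843 × 635.1 = 535.4 mol = 2ξ₁ + 2ξ₂.
Selectivity: 1ξ₁ / (1ξ₂) = 3.72 → ξ₁ = 3.72 ξ₂.
Substitute: (2·3.72 + 2) ξ₂ = 535.4 → ξ₂ = 56.71 mol, ξ₁ = 211 mol.
Outlet amounts (n = n₀ + Σ ν·ξ):
  P: 635.1 − 2(211) − 2(56.71) = 99.71
  R: 0 + 1(211) = 211
  V: 0 + 1(56.71) = 56.71
  Q: 0 + 2(56.71) = 113.4
Total out = 480.8 mol; y_V = 56.71 / 480.8 = 0.118.

0.118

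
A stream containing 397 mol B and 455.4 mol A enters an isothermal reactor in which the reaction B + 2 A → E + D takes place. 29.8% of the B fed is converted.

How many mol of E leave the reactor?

118 mol

B reacted = 0.298 × 397 = 118.3 mol; ν_B = −1, so ξ = 118.3/1 = 118.3 mol.
Outlet amounts (n = n₀ + ν ξ):
  B: 397 − 1(118.3) = 278.7
  A: 455.4 − 2(118.3) = 218.8
  E: 0 + 1(118.3) = 118.3
  D: 0 + 1(118.3) = 118.3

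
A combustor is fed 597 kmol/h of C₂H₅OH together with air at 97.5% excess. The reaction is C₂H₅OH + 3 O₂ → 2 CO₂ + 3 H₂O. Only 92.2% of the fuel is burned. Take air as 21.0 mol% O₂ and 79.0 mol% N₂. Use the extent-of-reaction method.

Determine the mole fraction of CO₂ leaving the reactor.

Stoichiometric O₂ = 3 × 597 = 1791 kmol/h; O₂ fed = 1791 × 1.975 = 3537 kmol/h.
N₂ fed = 3537 × 79/21 = 13310 kmol/h.
Fuel reacted = 0.922 × 597 → ξ = 550.4 kmol/h.
Outlet (n = n₀ + ν ξ):
  C₂H₅OH: 597 − 1(550.4) = 46.57
  O₂: 3537 − 3(550.4) = 1886
  N₂: 13310 (inert)
  CO₂: 0 + 2(550.4) = 1101
  H₂O: 0 + 3(550.4) = 1651
Total out = 17990 kmol/h; y_CO₂ = 1101 / 17990 = 0.06119.

0.0612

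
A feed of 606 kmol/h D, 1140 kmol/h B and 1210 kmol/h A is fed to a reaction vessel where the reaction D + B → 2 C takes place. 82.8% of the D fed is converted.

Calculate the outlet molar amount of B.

D reacted = 0.828 × 606 = 501.8 kmol/h; ν_D = −1, so ξ = 501.8/1 = 501.8 kmol/h.
Outlet amounts (n = n₀ + ν ξ):
  D: 606 − 1(501.8) = 104.2
  B: 1140 − 1(501.8) = 638.2
  C: 0 + 2(501.8) = 1004
  A: 1210 (inert)

638 kmol/h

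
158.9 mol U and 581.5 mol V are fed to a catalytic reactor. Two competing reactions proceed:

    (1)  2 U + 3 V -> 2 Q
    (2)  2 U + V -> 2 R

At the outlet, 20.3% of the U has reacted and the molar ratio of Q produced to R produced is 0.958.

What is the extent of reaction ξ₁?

ξ₁ = 7.89 mol

Conversion of U: U consumed = 0.203 × 158.9 = 32.26 mol = 2ξ₁ + 2ξ₂.
Selectivity: 2ξ₁ / (2ξ₂) = 0.958 → ξ₁ = 0.958 ξ₂.
Substitute: (2·0.958 + 2) ξ₂ = 32.26 → ξ₂ = 8.237 mol, ξ₁ = 7.891 mol.
Outlet amounts (n = n₀ + Σ ν·ξ):
  U: 158.9 − 2(7.891) − 2(8.237) = 126.6
  V: 581.5 − 3(7.891) − 1(8.237) = 549.6
  Q: 0 + 2(7.891) = 15.78
  R: 0 + 2(8.237) = 16.47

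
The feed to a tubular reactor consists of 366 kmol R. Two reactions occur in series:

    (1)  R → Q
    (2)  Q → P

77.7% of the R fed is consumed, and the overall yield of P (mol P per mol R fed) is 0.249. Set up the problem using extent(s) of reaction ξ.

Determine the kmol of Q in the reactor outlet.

Conversion of R: R consumed = 1ξ₁ = 0.777 × 366 → ξ₁ = 284.4 kmol.
Yield of P: 1ξ₂ / 366 = 0.249 → ξ₂ = 91.13 kmol.
Outlet amounts (n = n₀ + Σ ν·ξ):
  R: 366 − 1(284.4) = 81.62
  Q: 0 + 1(284.4) − 1(91.13) = 193.2
  P: 0 + 1(91.13) = 91.13

193 kmol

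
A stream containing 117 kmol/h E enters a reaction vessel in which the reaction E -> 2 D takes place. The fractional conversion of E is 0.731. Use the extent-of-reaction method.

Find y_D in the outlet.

E reacted = 0.731 × 117 = 85.53 kmol/h; ν_E = −1, so ξ = 85.53/1 = 85.53 kmol/h.
Outlet amounts (n = n₀ + ν ξ):
  E: 117 − 1(85.53) = 31.47
  D: 0 + 2(85.53) = 171.1
Total out = 202.5 kmol/h; y_D = 171.1 / 202.5 = 0.8446.

0.845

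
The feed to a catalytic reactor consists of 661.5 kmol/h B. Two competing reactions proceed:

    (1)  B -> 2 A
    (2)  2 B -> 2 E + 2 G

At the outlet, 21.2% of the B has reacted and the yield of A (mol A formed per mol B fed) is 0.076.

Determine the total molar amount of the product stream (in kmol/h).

Yield of A: 2ξ₁ / 661.5 = 0.076 → ξ₁ = 25.14 kmol/h.
Conversion of B: 1ξ₁ + 2ξ₂ = 0.212 × 661.5 = 140.2 → ξ₂ = 57.55 kmol/h.
Outlet amounts (n = n₀ + Σ ν·ξ):
  B: 661.5 − 1(25.14) − 2(57.55) = 521.3
  A: 0 + 2(25.14) = 50.27
  E: 0 + 2(57.55) = 115.1
  G: 0 + 2(57.55) = 115.1
Total out = 521.3 + 50.27 + 115.1 + 115.1 = 801.7 kmol/h.

802 kmol/h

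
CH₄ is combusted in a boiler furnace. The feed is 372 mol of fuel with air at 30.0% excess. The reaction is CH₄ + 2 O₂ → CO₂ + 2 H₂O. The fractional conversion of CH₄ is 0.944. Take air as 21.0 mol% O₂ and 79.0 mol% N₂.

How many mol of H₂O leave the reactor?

702 mol

Stoichiometric O₂ = 2 × 372 = 744 mol; O₂ fed = 744 × 1.300 = 967.2 mol.
N₂ fed = 967.2 × 79/21 = 3639 mol.
Fuel reacted = 0.944 × 372 → ξ = 351.2 mol.
Outlet (n = n₀ + ν ξ):
  CH₄: 372 − 1(351.2) = 20.83
  O₂: 967.2 − 2(351.2) = 264.9
  N₂: 3639 (inert)
  CO₂: 0 + 1(351.2) = 351.2
  H₂O: 0 + 2(351.2) = 702.3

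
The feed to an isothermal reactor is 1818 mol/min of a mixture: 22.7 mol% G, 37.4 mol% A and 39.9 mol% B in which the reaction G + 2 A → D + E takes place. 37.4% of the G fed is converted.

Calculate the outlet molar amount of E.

154 mol/min

G reacted = 0.374 × 412.7 = 154.3 mol/min; ν_G = −1, so ξ = 154.3/1 = 154.3 mol/min.
Outlet amounts (n = n₀ + ν ξ):
  G: 412.7 − 1(154.3) = 258.3
  A: 679.9 − 2(154.3) = 371.2
  D: 0 + 1(154.3) = 154.3
  E: 0 + 1(154.3) = 154.3
  B: 725.4 (inert)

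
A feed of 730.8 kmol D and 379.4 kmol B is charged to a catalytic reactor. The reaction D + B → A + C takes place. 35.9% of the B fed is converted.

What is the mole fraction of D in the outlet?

B reacted = 0.359 × 379.4 = 136.2 kmol; ν_B = −1, so ξ = 136.2/1 = 136.2 kmol.
Outlet amounts (n = n₀ + ν ξ):
  D: 730.8 − 1(136.2) = 594.6
  B: 379.4 − 1(136.2) = 243.2
  A: 0 + 1(136.2) = 136.2
  C: 0 + 1(136.2) = 136.2
Total out = 1110 kmol; y_D = 594.6 / 1110 = 0.5356.

0.536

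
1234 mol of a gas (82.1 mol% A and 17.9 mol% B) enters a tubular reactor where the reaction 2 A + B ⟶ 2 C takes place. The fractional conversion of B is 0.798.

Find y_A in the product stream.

B reacted = 0.798 × 220.9 = 176.3 mol; ν_B = −1, so ξ = 176.3/1 = 176.3 mol.
Outlet amounts (n = n₀ + ν ξ):
  A: 1013 − 2(176.3) = 660.6
  B: 220.9 − 1(176.3) = 44.62
  C: 0 + 2(176.3) = 352.5
Total out = 1058 mol; y_A = 660.6 / 1058 = 0.6245.

0.625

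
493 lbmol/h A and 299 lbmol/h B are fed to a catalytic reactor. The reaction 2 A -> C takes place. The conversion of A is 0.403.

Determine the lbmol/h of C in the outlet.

A reacted = 0.403 × 493 = 198.7 lbmol/h; ν_A = −2, so ξ = 198.7/2 = 99.34 lbmol/h.
Outlet amounts (n = n₀ + ν ξ):
  A: 493 − 2(99.34) = 294.3
  C: 0 + 1(99.34) = 99.34
  B: 299 (inert)

99.3 lbmol/h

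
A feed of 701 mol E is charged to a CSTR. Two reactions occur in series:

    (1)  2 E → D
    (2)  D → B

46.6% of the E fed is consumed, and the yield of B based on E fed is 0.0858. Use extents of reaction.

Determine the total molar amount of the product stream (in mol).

538 mol

Conversion of E: E consumed = 2ξ₁ = 0.466 × 701 → ξ₁ = 163.3 mol.
Yield of B: 1ξ₂ / 701 = 0.0858 → ξ₂ = 60.15 mol.
Outlet amounts (n = n₀ + Σ ν·ξ):
  E: 701 − 2(163.3) = 374.3
  D: 0 + 1(163.3) − 1(60.15) = 103.2
  B: 0 + 1(60.15) = 60.15
Total out = 374.3 + 103.2 + 60.15 = 537.7 mol.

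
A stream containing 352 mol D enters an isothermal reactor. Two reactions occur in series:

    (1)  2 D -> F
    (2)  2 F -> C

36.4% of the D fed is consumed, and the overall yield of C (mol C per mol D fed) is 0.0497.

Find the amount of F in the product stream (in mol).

Conversion of D: D consumed = 2ξ₁ = 0.364 × 352 → ξ₁ = 64.06 mol.
Yield of C: 1ξ₂ / 352 = 0.0497 → ξ₂ = 17.49 mol.
Outlet amounts (n = n₀ + Σ ν·ξ):
  D: 352 − 2(64.06) = 223.9
  F: 0 + 1(64.06) − 2(17.49) = 29.08
  C: 0 + 1(17.49) = 17.49

29.1 mol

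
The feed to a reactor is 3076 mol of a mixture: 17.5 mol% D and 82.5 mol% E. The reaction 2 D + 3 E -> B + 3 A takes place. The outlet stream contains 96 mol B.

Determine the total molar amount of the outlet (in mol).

For B: n = n₀ + 1ξ → 96 = 0 + 1ξ, giving ξ = 96 mol.
Outlet amounts (n = n₀ + ν ξ):
  D: 538.3 − 2(96) = 346.3
  E: 2538 − 3(96) = 2250
  B: 0 + 1(96) = 96
  A: 0 + 3(96) = 288
Total out = 346.3 + 2250 + 96 + 288 = 2980 mol.

2980 mol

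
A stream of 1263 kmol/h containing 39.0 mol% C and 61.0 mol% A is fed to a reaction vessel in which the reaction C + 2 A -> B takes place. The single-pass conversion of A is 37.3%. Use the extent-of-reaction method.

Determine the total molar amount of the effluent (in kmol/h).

976 kmol/h

A reacted = 0.373 × 770.4 = 287.4 kmol/h; ν_A = −2, so ξ = 287.4/2 = 143.7 kmol/h.
Outlet amounts (n = n₀ + ν ξ):
  C: 492.6 − 1(143.7) = 348.9
  A: 770.4 − 2(143.7) = 483.1
  B: 0 + 1(143.7) = 143.7
Total out = 348.9 + 483.1 + 143.7 = 975.6 kmol/h.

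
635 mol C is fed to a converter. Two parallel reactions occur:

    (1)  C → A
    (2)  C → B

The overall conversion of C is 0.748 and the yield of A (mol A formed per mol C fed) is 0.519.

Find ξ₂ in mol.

Yield of A: 1ξ₁ / 635 = 0.519 → ξ₁ = 329.6 mol.
Conversion of C: 1ξ₁ + 1ξ₂ = 0.748 × 635 = 475 → ξ₂ = 145.4 mol.
Outlet amounts (n = n₀ + Σ ν·ξ):
  C: 635 − 1(329.6) − 1(145.4) = 160
  A: 0 + 1(329.6) = 329.6
  B: 0 + 1(145.4) = 145.4

ξ₂ = 145 mol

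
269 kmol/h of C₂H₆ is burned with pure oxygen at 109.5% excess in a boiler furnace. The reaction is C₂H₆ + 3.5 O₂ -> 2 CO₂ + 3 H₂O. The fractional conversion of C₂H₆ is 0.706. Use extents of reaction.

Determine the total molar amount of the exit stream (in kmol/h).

Stoichiometric O₂ = 3.5 × 269 = 941.5 kmol/h; O₂ fed = 941.5 × 2.095 = 1972 kmol/h.
Fuel reacted = 0.706 × 269 → ξ = 189.9 kmol/h.
Outlet (n = n₀ + ν ξ):
  C₂H₆: 269 − 1(189.9) = 79.09
  O₂: 1972 − 3.5(189.9) = 1308
  CO₂: 0 + 2(189.9) = 379.8
  H₂O: 0 + 3(189.9) = 569.7
Total out = 79.09 + 1308 + 379.8 + 569.7 = 2336 kmol/h.

2340 kmol/h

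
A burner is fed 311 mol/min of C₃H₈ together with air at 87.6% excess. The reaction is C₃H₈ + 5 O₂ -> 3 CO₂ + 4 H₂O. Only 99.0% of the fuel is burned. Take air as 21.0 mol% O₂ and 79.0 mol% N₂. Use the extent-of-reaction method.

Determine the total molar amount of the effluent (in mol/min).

14500 mol/min

Stoichiometric O₂ = 5 × 311 = 1555 mol/min; O₂ fed = 1555 × 1.876 = 2917 mol/min.
N₂ fed = 2917 × 79/21 = 10970 mol/min.
Fuel reacted = 0.99 × 311 → ξ = 307.9 mol/min.
Outlet (n = n₀ + ν ξ):
  C₃H₈: 311 − 1(307.9) = 3.11
  O₂: 2917 − 5(307.9) = 1378
  N₂: 10970 (inert)
  CO₂: 0 + 3(307.9) = 923.7
  H₂O: 0 + 4(307.9) = 1232
Total out = 3.11 + 1378 + 10970 + 923.7 + 1232 = 14510 mol/min.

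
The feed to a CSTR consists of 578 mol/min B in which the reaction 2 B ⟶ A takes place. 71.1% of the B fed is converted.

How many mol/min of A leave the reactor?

B reacted = 0.711 × 578 = 411 mol/min; ν_B = −2, so ξ = 411/2 = 205.5 mol/min.
Outlet amounts (n = n₀ + ν ξ):
  B: 578 − 2(205.5) = 167
  A: 0 + 1(205.5) = 205.5

205 mol/min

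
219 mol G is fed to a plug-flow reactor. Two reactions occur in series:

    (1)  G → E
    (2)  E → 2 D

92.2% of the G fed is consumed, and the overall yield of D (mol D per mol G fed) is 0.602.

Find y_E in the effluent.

0.477

Conversion of G: G consumed = 1ξ₁ = 0.922 × 219 → ξ₁ = 201.9 mol.
Yield of D: 2ξ₂ / 219 = 0.602 → ξ₂ = 65.92 mol.
Outlet amounts (n = n₀ + Σ ν·ξ):
  G: 219 − 1(201.9) = 17.08
  E: 0 + 1(201.9) − 1(65.92) = 136
  D: 0 + 2(65.92) = 131.8
Total out = 284.9 mol; y_E = 136 / 284.9 = 0.4773.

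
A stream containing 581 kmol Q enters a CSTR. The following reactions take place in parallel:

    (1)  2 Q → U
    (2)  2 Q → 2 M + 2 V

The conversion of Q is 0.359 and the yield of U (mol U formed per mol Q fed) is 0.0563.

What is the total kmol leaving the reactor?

691 kmol

Yield of U: 1ξ₁ / 581 = 0.0563 → ξ₁ = 32.71 kmol.
Conversion of Q: 2ξ₁ + 2ξ₂ = 0.359 × 581 = 208.6 → ξ₂ = 71.58 kmol.
Outlet amounts (n = n₀ + Σ ν·ξ):
  Q: 581 − 2(32.71) − 2(71.58) = 372.4
  U: 0 + 1(32.71) = 32.71
  M: 0 + 2(71.58) = 143.2
  V: 0 + 2(71.58) = 143.2
Total out = 372.4 + 32.71 + 143.2 + 143.2 = 691.4 kmol.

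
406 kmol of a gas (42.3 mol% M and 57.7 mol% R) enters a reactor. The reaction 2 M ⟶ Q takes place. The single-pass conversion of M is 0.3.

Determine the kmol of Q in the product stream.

25.8 kmol

M reacted = 0.3 × 171.7 = 51.52 kmol; ν_M = −2, so ξ = 51.52/2 = 25.76 kmol.
Outlet amounts (n = n₀ + ν ξ):
  M: 171.7 − 2(25.76) = 120.2
  Q: 0 + 1(25.76) = 25.76
  R: 234.3 (inert)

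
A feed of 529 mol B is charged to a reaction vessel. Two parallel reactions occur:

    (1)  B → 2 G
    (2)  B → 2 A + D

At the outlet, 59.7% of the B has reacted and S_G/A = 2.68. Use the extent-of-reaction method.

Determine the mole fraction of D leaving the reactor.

Conversion of B: B consumed = 0.597 × 529 = 315.8 mol = 1ξ₁ + 1ξ₂.
Selectivity: 2ξ₁ / (2ξ₂) = 2.68 → ξ₁ = 2.68 ξ₂.
Substitute: (1·2.68 + 1) ξ₂ = 315.8 → ξ₂ = 85.82 mol, ξ₁ = 230 mol.
Outlet amounts (n = n₀ + Σ ν·ξ):
  B: 529 − 1(230) − 1(85.82) = 213.2
  G: 0 + 2(230) = 460
  A: 0 + 2(85.82) = 171.6
  D: 0 + 1(85.82) = 85.82
Total out = 930.6 mol; y_D = 85.82 / 930.6 = 0.09222.

0.0922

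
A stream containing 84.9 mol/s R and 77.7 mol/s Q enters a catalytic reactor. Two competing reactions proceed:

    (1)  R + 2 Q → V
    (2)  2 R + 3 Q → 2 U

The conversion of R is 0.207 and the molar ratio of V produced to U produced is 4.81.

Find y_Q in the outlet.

0.342

Conversion of R: R consumed = 0.207 × 84.9 = 17.57 mol/s = 1ξ₁ + 2ξ₂.
Selectivity: 1ξ₁ / (2ξ₂) = 4.81 → ξ₁ = 9.62 ξ₂.
Substitute: (1·9.62 + 2) ξ₂ = 17.57 → ξ₂ = 1.512 mol/s, ξ₁ = 14.55 mol/s.
Outlet amounts (n = n₀ + Σ ν·ξ):
  R: 84.9 − 1(14.55) − 2(1.512) = 67.33
  Q: 77.7 − 2(14.55) − 3(1.512) = 44.06
  V: 0 + 1(14.55) = 14.55
  U: 0 + 2(1.512) = 3.025
Total out = 129 mol/s; y_Q = 44.06 / 129 = 0.3417.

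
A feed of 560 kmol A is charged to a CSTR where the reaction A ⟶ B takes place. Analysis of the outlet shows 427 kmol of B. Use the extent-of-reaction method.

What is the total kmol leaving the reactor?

For B: n = n₀ + 1ξ → 427 = 0 + 1ξ, giving ξ = 427 kmol.
Outlet amounts (n = n₀ + ν ξ):
  A: 560 − 1(427) = 133
  B: 0 + 1(427) = 427
Total out = 133 + 427 = 560 kmol.

560 kmol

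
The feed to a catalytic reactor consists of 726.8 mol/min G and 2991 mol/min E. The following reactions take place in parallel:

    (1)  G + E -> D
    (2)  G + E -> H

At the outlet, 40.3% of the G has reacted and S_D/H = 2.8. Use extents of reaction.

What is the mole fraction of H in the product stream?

Conversion of G: G consumed = 0.403 × 726.8 = 292.9 mol/min = 1ξ₁ + 1ξ₂.
Selectivity: 1ξ₁ / (1ξ₂) = 2.8 → ξ₁ = 2.8 ξ₂.
Substitute: (1·2.8 + 1) ξ₂ = 292.9 → ξ₂ = 77.08 mol/min, ξ₁ = 215.8 mol/min.
Outlet amounts (n = n₀ + Σ ν·ξ):
  G: 726.8 − 1(215.8) − 1(77.08) = 433.9
  E: 2991 − 1(215.8) − 1(77.08) = 2698
  D: 0 + 1(215.8) = 215.8
  H: 0 + 1(77.08) = 77.08
Total out = 3425 mol/min; y_H = 77.08 / 3425 = 0.02251.

0.0225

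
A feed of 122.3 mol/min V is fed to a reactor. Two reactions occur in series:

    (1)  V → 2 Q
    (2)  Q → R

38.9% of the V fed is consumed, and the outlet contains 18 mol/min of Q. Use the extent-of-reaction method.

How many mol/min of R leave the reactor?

Conversion of V: V consumed = 1ξ₁ = 0.389 × 122.3 → ξ₁ = 47.57 mol/min.
Q balance: n_Q = 0 + 2ξ₁ − 1ξ₂ = 18 → ξ₂ = (2·47.57 − 18)/1 = 77.15 mol/min.
Outlet amounts (n = n₀ + Σ ν·ξ):
  V: 122.3 − 1(47.57) = 74.73
  Q: 0 + 2(47.57) − 1(77.15) = 18
  R: 0 + 1(77.15) = 77.15

77.1 mol/min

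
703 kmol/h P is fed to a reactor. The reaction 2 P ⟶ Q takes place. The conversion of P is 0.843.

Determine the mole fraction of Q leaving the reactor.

P reacted = 0.843 × 703 = 592.6 kmol/h; ν_P = −2, so ξ = 592.6/2 = 296.3 kmol/h.
Outlet amounts (n = n₀ + ν ξ):
  P: 703 − 2(296.3) = 110.4
  Q: 0 + 1(296.3) = 296.3
Total out = 406.7 kmol/h; y_Q = 296.3 / 406.7 = 0.7286.

0.729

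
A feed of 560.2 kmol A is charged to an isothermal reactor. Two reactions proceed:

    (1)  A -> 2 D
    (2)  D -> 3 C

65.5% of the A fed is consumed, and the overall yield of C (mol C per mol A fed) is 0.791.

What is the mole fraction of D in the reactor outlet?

0.479

Conversion of A: A consumed = 1ξ₁ = 0.655 × 560.2 → ξ₁ = 366.9 kmol.
Yield of C: 3ξ₂ / 560.2 = 0.791 → ξ₂ = 147.7 kmol.
Outlet amounts (n = n₀ + Σ ν·ξ):
  A: 560.2 − 1(366.9) = 193.3
  D: 0 + 2(366.9) − 1(147.7) = 586.2
  C: 0 + 3(147.7) = 443.1
Total out = 1223 kmol; y_D = 586.2 / 1223 = 0.4795.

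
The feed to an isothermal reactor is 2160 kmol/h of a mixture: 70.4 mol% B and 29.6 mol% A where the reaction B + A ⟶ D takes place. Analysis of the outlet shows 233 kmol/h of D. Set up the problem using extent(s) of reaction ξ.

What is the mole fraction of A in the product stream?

For D: n = n₀ + 1ξ → 233 = 0 + 1ξ, giving ξ = 233 kmol/h.
Outlet amounts (n = n₀ + ν ξ):
  B: 1521 − 1(233) = 1288
  A: 639.4 − 1(233) = 406.4
  D: 0 + 1(233) = 233
Total out = 1927 kmol/h; y_A = 406.4 / 1927 = 0.2109.

0.211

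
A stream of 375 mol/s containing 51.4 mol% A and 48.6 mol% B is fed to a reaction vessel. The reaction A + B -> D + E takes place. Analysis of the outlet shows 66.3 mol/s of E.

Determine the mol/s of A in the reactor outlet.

126 mol/s

For E: n = n₀ + 1ξ → 66.3 = 0 + 1ξ, giving ξ = 66.3 mol/s.
Outlet amounts (n = n₀ + ν ξ):
  A: 192.8 − 1(66.3) = 126.5
  B: 182.2 − 1(66.3) = 116
  D: 0 + 1(66.3) = 66.3
  E: 0 + 1(66.3) = 66.3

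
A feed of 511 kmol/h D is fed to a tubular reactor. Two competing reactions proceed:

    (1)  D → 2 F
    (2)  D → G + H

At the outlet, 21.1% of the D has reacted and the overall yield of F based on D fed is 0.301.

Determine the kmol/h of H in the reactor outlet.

30.9 kmol/h

Yield of F: 2ξ₁ / 511 = 0.301 → ξ₁ = 76.91 kmol/h.
Conversion of D: 1ξ₁ + 1ξ₂ = 0.211 × 511 = 107.8 → ξ₂ = 30.92 kmol/h.
Outlet amounts (n = n₀ + Σ ν·ξ):
  D: 511 − 1(76.91) − 1(30.92) = 403.2
  F: 0 + 2(76.91) = 153.8
  G: 0 + 1(30.92) = 30.92
  H: 0 + 1(30.92) = 30.92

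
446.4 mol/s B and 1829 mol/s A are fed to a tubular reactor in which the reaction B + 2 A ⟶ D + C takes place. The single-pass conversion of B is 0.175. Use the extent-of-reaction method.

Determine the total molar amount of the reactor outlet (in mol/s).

B reacted = 0.175 × 446.4 = 78.12 mol/s; ν_B = −1, so ξ = 78.12/1 = 78.12 mol/s.
Outlet amounts (n = n₀ + ν ξ):
  B: 446.4 − 1(78.12) = 368.3
  A: 1829 − 2(78.12) = 1673
  D: 0 + 1(78.12) = 78.12
  C: 0 + 1(78.12) = 78.12
Total out = 368.3 + 1673 + 78.12 + 78.12 = 2197 mol/s.

2200 mol/s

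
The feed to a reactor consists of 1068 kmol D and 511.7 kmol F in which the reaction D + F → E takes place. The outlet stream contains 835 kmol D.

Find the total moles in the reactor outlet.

1350 kmol

For D: n = n₀ − 1ξ → 835 = 1068 − 1ξ, giving ξ = 233 kmol.
Outlet amounts (n = n₀ + ν ξ):
  D: 1068 − 1(233) = 835
  F: 511.7 − 1(233) = 278.7
  E: 0 + 1(233) = 233
Total out = 835 + 278.7 + 233 = 1347 kmol.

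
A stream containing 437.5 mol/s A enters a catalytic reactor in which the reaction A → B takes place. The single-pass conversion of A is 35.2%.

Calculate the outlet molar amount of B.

154 mol/s

A reacted = 0.352 × 437.5 = 154 mol/s; ν_A = −1, so ξ = 154/1 = 154 mol/s.
Outlet amounts (n = n₀ + ν ξ):
  A: 437.5 − 1(154) = 283.5
  B: 0 + 1(154) = 154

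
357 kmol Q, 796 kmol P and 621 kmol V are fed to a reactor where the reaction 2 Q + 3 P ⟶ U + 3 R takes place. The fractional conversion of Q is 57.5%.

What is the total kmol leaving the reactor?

Q reacted = 0.575 × 357 = 205.3 kmol; ν_Q = −2, so ξ = 205.3/2 = 102.6 kmol.
Outlet amounts (n = n₀ + ν ξ):
  Q: 357 − 2(102.6) = 151.7
  P: 796 − 3(102.6) = 488.1
  U: 0 + 1(102.6) = 102.6
  R: 0 + 3(102.6) = 307.9
  V: 621 (inert)
Total out = 151.7 + 488.1 + 102.6 + 307.9 + 621 = 1671 kmol.

1670 kmol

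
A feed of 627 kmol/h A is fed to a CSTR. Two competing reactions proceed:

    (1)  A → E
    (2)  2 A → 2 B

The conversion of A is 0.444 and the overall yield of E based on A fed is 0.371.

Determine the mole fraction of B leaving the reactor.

0.073

Yield of E: 1ξ₁ / 627 = 0.371 → ξ₁ = 232.6 kmol/h.
Conversion of A: 1ξ₁ + 2ξ₂ = 0.444 × 627 = 278.4 → ξ₂ = 22.89 kmol/h.
Outlet amounts (n = n₀ + Σ ν·ξ):
  A: 627 − 1(232.6) − 2(22.89) = 348.6
  E: 0 + 1(232.6) = 232.6
  B: 0 + 2(22.89) = 45.77
Total out = 627 kmol/h; y_B = 45.77 / 627 = 0.073.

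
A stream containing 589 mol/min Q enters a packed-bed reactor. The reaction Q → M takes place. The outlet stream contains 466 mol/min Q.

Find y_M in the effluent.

For Q: n = n₀ − 1ξ → 466 = 589 − 1ξ, giving ξ = 123 mol/min.
Outlet amounts (n = n₀ + ν ξ):
  Q: 589 − 1(123) = 466
  M: 0 + 1(123) = 123
Total out = 589 mol/min; y_M = 123 / 589 = 0.2088.

0.209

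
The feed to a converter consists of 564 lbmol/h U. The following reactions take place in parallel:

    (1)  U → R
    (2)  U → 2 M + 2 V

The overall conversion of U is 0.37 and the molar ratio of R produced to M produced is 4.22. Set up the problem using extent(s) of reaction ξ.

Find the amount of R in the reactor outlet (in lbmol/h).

Conversion of U: U consumed = 0.37 × 564 = 208.7 lbmol/h = 1ξ₁ + 1ξ₂.
Selectivity: 1ξ₁ / (2ξ₂) = 4.22 → ξ₁ = 8.44 ξ₂.
Substitute: (1·8.44 + 1) ξ₂ = 208.7 → ξ₂ = 22.11 lbmol/h, ξ₁ = 186.6 lbmol/h.
Outlet amounts (n = n₀ + Σ ν·ξ):
  U: 564 − 1(186.6) − 1(22.11) = 355.3
  R: 0 + 1(186.6) = 186.6
  M: 0 + 2(22.11) = 44.21
  V: 0 + 2(22.11) = 44.21

187 lbmol/h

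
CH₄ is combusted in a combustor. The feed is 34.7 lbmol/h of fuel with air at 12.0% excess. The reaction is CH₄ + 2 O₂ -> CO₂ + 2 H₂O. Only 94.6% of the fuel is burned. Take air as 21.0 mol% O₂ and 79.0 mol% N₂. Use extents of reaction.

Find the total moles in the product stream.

405 lbmol/h

Stoichiometric O₂ = 2 × 34.7 = 69.4 lbmol/h; O₂ fed = 69.4 × 1.120 = 77.73 lbmol/h.
N₂ fed = 77.73 × 79/21 = 292.4 lbmol/h.
Fuel reacted = 0.946 × 34.7 → ξ = 32.83 lbmol/h.
Outlet (n = n₀ + ν ξ):
  CH₄: 34.7 − 1(32.83) = 1.874
  O₂: 77.73 − 2(32.83) = 12.08
  N₂: 292.4 (inert)
  CO₂: 0 + 1(32.83) = 32.83
  H₂O: 0 + 2(32.83) = 65.65
Total out = 1.874 + 12.08 + 292.4 + 32.83 + 65.65 = 404.8 lbmol/h.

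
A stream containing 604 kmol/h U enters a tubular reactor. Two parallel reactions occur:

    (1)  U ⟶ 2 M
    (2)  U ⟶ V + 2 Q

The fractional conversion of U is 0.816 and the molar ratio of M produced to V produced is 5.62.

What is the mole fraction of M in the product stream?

0.593

Conversion of U: U consumed = 0.816 × 604 = 492.9 kmol/h = 1ξ₁ + 1ξ₂.
Selectivity: 2ξ₁ / (1ξ₂) = 5.62 → ξ₁ = 2.81 ξ₂.
Substitute: (1·2.81 + 1) ξ₂ = 492.9 → ξ₂ = 129.4 kmol/h, ξ₁ = 363.5 kmol/h.
Outlet amounts (n = n₀ + Σ ν·ξ):
  U: 604 − 1(363.5) − 1(129.4) = 111.1
  M: 0 + 2(363.5) = 727
  V: 0 + 1(129.4) = 129.4
  Q: 0 + 2(129.4) = 258.7
Total out = 1226 kmol/h; y_M = 727 / 1226 = 0.5929.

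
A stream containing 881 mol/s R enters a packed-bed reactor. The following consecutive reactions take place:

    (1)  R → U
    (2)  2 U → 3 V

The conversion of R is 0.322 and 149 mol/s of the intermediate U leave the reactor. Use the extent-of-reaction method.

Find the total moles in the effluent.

948 mol/s

Conversion of R: R consumed = 1ξ₁ = 0.322 × 881 → ξ₁ = 283.7 mol/s.
U balance: n_U = 0 + 1ξ₁ − 2ξ₂ = 149 → ξ₂ = (1·283.7 − 149)/2 = 67.34 mol/s.
Outlet amounts (n = n₀ + Σ ν·ξ):
  R: 881 − 1(283.7) = 597.3
  U: 0 + 1(283.7) − 2(67.34) = 149
  V: 0 + 3(67.34) = 202
Total out = 597.3 + 149 + 202 = 948.3 mol/s.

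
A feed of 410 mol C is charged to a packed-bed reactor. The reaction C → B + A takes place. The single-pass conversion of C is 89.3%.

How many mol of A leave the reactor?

366 mol

C reacted = 0.893 × 410 = 366.1 mol; ν_C = −1, so ξ = 366.1/1 = 366.1 mol.
Outlet amounts (n = n₀ + ν ξ):
  C: 410 − 1(366.1) = 43.87
  B: 0 + 1(366.1) = 366.1
  A: 0 + 1(366.1) = 366.1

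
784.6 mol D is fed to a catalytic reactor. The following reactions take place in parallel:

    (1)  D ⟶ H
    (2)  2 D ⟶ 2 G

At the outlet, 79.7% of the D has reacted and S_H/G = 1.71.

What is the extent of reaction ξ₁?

Conversion of D: D consumed = 0.797 × 784.6 = 625.3 mol = 1ξ₁ + 2ξ₂.
Selectivity: 1ξ₁ / (2ξ₂) = 1.71 → ξ₁ = 3.42 ξ₂.
Substitute: (1·3.42 + 2) ξ₂ = 625.3 → ξ₂ = 115.4 mol, ξ₁ = 394.6 mol.
Outlet amounts (n = n₀ + Σ ν·ξ):
  D: 784.6 − 1(394.6) − 2(115.4) = 159.3
  H: 0 + 1(394.6) = 394.6
  G: 0 + 2(115.4) = 230.7

ξ₁ = 395 mol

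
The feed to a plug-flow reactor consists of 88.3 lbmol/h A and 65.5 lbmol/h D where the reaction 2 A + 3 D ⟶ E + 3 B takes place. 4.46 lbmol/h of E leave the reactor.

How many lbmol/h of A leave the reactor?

For E: n = n₀ + 1ξ → 4.46 = 0 + 1ξ, giving ξ = 4.46 lbmol/h.
Outlet amounts (n = n₀ + ν ξ):
  A: 88.3 − 2(4.46) = 79.38
  D: 65.5 − 3(4.46) = 52.12
  E: 0 + 1(4.46) = 4.46
  B: 0 + 3(4.46) = 13.38

79.4 lbmol/h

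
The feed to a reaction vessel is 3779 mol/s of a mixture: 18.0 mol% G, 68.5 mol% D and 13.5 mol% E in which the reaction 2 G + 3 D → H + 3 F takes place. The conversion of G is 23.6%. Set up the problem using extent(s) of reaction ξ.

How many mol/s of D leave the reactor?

2350 mol/s

G reacted = 0.236 × 680.2 = 160.5 mol/s; ν_G = −2, so ξ = 160.5/2 = 80.27 mol/s.
Outlet amounts (n = n₀ + ν ξ):
  G: 680.2 − 2(80.27) = 519.7
  D: 2589 − 3(80.27) = 2348
  H: 0 + 1(80.27) = 80.27
  F: 0 + 3(80.27) = 240.8
  E: 510.2 (inert)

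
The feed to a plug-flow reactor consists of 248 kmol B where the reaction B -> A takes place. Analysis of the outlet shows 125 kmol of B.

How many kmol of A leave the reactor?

123 kmol

For B: n = n₀ − 1ξ → 125 = 248 − 1ξ, giving ξ = 123 kmol.
Outlet amounts (n = n₀ + ν ξ):
  B: 248 − 1(123) = 125
  A: 0 + 1(123) = 123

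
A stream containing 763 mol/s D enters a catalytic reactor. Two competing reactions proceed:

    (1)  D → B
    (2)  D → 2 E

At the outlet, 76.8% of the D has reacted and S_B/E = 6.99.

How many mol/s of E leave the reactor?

78.2 mol/s

Conversion of D: D consumed = 0.768 × 763 = 586 mol/s = 1ξ₁ + 1ξ₂.
Selectivity: 1ξ₁ / (2ξ₂) = 6.99 → ξ₁ = 13.98 ξ₂.
Substitute: (1·13.98 + 1) ξ₂ = 586 → ξ₂ = 39.12 mol/s, ξ₁ = 546.9 mol/s.
Outlet amounts (n = n₀ + Σ ν·ξ):
  D: 763 − 1(546.9) − 1(39.12) = 177
  B: 0 + 1(546.9) = 546.9
  E: 0 + 2(39.12) = 78.24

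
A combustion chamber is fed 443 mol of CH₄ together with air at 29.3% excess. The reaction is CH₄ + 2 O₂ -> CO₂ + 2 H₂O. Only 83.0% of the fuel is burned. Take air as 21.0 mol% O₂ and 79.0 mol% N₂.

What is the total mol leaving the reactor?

5900 mol

Stoichiometric O₂ = 2 × 443 = 886 mol; O₂ fed = 886 × 1.293 = 1146 mol.
N₂ fed = 1146 × 79/21 = 4310 mol.
Fuel reacted = 0.83 × 443 → ξ = 367.7 mol.
Outlet (n = n₀ + ν ξ):
  CH₄: 443 − 1(367.7) = 75.31
  O₂: 1146 − 2(367.7) = 410.2
  N₂: 4310 (inert)
  CO₂: 0 + 1(367.7) = 367.7
  H₂O: 0 + 2(367.7) = 735.4
Total out = 75.31 + 410.2 + 4310 + 367.7 + 735.4 = 5898 mol.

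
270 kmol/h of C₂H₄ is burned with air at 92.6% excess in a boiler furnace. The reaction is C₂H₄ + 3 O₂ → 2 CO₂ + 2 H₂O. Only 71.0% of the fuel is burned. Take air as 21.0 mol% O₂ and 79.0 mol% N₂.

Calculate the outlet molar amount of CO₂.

Stoichiometric O₂ = 3 × 270 = 810 kmol/h; O₂ fed = 810 × 1.926 = 1560 kmol/h.
N₂ fed = 1560 × 79/21 = 5869 kmol/h.
Fuel reacted = 0.71 × 270 → ξ = 191.7 kmol/h.
Outlet (n = n₀ + ν ξ):
  C₂H₄: 270 − 1(191.7) = 78.3
  O₂: 1560 − 3(191.7) = 985
  N₂: 5869 (inert)
  CO₂: 0 + 2(191.7) = 383.4
  H₂O: 0 + 2(191.7) = 383.4

383 kmol/h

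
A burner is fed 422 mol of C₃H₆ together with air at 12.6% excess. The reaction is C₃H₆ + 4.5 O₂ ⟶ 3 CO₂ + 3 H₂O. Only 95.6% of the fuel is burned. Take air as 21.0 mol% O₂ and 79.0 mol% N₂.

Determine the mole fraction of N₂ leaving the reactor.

0.744

Stoichiometric O₂ = 4.5 × 422 = 1899 mol; O₂ fed = 1899 × 1.126 = 2138 mol.
N₂ fed = 2138 × 79/21 = 8044 mol.
Fuel reacted = 0.956 × 422 → ξ = 403.4 mol.
Outlet (n = n₀ + ν ξ):
  C₃H₆: 422 − 1(403.4) = 18.57
  O₂: 2138 − 4.5(403.4) = 322.8
  N₂: 8044 (inert)
  CO₂: 0 + 3(403.4) = 1210
  H₂O: 0 + 3(403.4) = 1210
Total out = 10810 mol; y_N₂ = 8044 / 10810 = 0.7444.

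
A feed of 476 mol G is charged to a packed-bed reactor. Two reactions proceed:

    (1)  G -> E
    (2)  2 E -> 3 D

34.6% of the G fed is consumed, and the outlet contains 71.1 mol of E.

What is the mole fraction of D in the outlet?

Conversion of G: G consumed = 1ξ₁ = 0.346 × 476 → ξ₁ = 164.7 mol.
E balance: n_E = 0 + 1ξ₁ − 2ξ₂ = 71.1 → ξ₂ = (1·164.7 − 71.1)/2 = 46.8 mol.
Outlet amounts (n = n₀ + Σ ν·ξ):
  G: 476 − 1(164.7) = 311.3
  E: 0 + 1(164.7) − 2(46.8) = 71.1
  D: 0 + 3(46.8) = 140.4
Total out = 522.8 mol; y_D = 140.4 / 522.8 = 0.2685.

0.269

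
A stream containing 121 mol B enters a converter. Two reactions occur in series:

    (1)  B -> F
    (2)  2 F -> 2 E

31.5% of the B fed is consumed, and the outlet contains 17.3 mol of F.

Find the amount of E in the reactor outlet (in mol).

Conversion of B: B consumed = 1ξ₁ = 0.315 × 121 → ξ₁ = 38.12 mol.
F balance: n_F = 0 + 1ξ₁ − 2ξ₂ = 17.3 → ξ₂ = (1·38.12 − 17.3)/2 = 10.41 mol.
Outlet amounts (n = n₀ + Σ ν·ξ):
  B: 121 − 1(38.12) = 82.88
  F: 0 + 1(38.12) − 2(10.41) = 17.3
  E: 0 + 2(10.41) = 20.82

20.8 mol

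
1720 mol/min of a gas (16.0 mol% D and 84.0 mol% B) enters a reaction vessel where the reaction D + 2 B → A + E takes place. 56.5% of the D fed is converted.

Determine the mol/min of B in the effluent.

D reacted = 0.565 × 275.2 = 155.5 mol/min; ν_D = −1, so ξ = 155.5/1 = 155.5 mol/min.
Outlet amounts (n = n₀ + ν ξ):
  D: 275.2 − 1(155.5) = 119.7
  B: 1445 − 2(155.5) = 1134
  A: 0 + 1(155.5) = 155.5
  E: 0 + 1(155.5) = 155.5

1130 mol/min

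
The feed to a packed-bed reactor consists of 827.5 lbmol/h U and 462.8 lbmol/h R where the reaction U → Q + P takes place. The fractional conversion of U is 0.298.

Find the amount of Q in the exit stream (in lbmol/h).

247 lbmol/h

U reacted = 0.298 × 827.5 = 246.6 lbmol/h; ν_U = −1, so ξ = 246.6/1 = 246.6 lbmol/h.
Outlet amounts (n = n₀ + ν ξ):
  U: 827.5 − 1(246.6) = 580.9
  Q: 0 + 1(246.6) = 246.6
  P: 0 + 1(246.6) = 246.6
  R: 462.8 (inert)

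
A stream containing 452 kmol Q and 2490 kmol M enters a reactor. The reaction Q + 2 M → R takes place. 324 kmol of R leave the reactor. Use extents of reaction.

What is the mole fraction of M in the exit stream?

For R: n = n₀ + 1ξ → 324 = 0 + 1ξ, giving ξ = 324 kmol.
Outlet amounts (n = n₀ + ν ξ):
  Q: 452 − 1(324) = 128
  M: 2490 − 2(324) = 1842
  R: 0 + 1(324) = 324
Total out = 2294 kmol; y_M = 1842 / 2294 = 0.803.

0.803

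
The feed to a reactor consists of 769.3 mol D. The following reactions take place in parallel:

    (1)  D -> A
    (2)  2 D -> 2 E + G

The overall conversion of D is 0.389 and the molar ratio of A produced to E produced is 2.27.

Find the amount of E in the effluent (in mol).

Conversion of D: D consumed = 0.389 × 769.3 = 299.3 mol = 1ξ₁ + 2ξ₂.
Selectivity: 1ξ₁ / (2ξ₂) = 2.27 → ξ₁ = 4.54 ξ₂.
Substitute: (1·4.54 + 2) ξ₂ = 299.3 → ξ₂ = 45.76 mol, ξ₁ = 207.7 mol.
Outlet amounts (n = n₀ + Σ ν·ξ):
  D: 769.3 − 1(207.7) − 2(45.76) = 470
  A: 0 + 1(207.7) = 207.7
  E: 0 + 2(45.76) = 91.52
  G: 0 + 1(45.76) = 45.76

91.5 mol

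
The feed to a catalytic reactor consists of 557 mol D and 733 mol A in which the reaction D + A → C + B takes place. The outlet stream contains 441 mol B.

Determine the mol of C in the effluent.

441 mol

For B: n = n₀ + 1ξ → 441 = 0 + 1ξ, giving ξ = 441 mol.
Outlet amounts (n = n₀ + ν ξ):
  D: 557 − 1(441) = 116
  A: 733 − 1(441) = 292
  C: 0 + 1(441) = 441
  B: 0 + 1(441) = 441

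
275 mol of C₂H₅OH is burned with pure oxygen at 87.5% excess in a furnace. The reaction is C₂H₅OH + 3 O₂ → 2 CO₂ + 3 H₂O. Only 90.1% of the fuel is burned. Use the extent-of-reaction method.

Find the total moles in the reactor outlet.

Stoichiometric O₂ = 3 × 275 = 825 mol; O₂ fed = 825 × 1.875 = 1547 mol.
Fuel reacted = 0.901 × 275 → ξ = 247.8 mol.
Outlet (n = n₀ + ν ξ):
  C₂H₅OH: 275 − 1(247.8) = 27.22
  O₂: 1547 − 3(247.8) = 803.5
  CO₂: 0 + 2(247.8) = 495.6
  H₂O: 0 + 3(247.8) = 743.3
Total out = 27.22 + 803.5 + 495.6 + 743.3 = 2070 mol.

2070 mol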